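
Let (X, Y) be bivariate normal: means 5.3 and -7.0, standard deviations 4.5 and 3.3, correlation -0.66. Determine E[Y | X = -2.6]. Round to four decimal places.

-3.1764

For a bivariate normal, E[Y | X=x] = μ_Y + ρ·(σ_Y/σ_X)·(x − μ_X).
E[Y | X=-2.6] = -7.0 + (-0.66)·(3.3/4.5)·(-2.6 − (5.3)) = -7.0 + (-0.484)·(-7.9) = -3.1764.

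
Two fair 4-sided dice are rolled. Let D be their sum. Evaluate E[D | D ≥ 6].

20/3

P(D ≥ 6) = 3/8.
Σ over the event: 6·3/16 + 7·1/8 + 8·1/16 = 5/2.
E[D | D ≥ 6] = (5/2) / (3/8) = 20/3.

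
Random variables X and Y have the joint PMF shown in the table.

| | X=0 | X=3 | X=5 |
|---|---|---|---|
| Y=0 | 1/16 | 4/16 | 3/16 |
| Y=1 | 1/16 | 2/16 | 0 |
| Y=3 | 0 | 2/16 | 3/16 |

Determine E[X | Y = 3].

P(Y = 3) = 5/16.
Σ X·P over the event = 3·(2/16) + 5·(3/16) = 21/16.
E[X | Y = 3] = (21/16) / (5/16) = 21/5.

21/5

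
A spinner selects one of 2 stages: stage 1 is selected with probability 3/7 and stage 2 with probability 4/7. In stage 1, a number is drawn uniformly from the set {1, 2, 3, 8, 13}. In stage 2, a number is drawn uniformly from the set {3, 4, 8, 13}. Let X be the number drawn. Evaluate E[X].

221/35

E[X | stage 1] = (1+2+3+8+13)/5 = 27/5.
E[X | stage 2] = (3+4+8+13)/4 = 7.
By the law of total expectation,
E[X] = (3/7)·(27/5) + (4/7)·(7) = 221/35.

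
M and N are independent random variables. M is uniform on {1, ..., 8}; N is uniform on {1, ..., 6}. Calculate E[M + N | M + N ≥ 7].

314/33

P(M + N ≥ 7) = 11/16.
Summing (M+N)·P(x,y) over outcomes with M + N ≥ 7 gives 157/24.
E[M + N | M + N ≥ 7] = (157/24) / (11/16) = 314/33.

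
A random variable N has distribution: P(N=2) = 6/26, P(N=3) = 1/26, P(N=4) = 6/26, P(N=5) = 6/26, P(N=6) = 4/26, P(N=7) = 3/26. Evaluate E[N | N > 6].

P(N > 6) = 3/26.
Σ over the event: 7·3/26 = 21/26.
E[N | N > 6] = (21/26) / (3/26) = 7.

7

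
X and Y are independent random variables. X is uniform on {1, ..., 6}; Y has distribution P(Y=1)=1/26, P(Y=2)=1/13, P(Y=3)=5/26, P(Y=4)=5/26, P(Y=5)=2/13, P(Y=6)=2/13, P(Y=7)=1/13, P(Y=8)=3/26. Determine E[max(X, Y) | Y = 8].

8

P(Y = 8) = 3/26.
Summing max(X,Y)·P(x,y) over outcomes with Y = 8 gives 12/13.
E[max(X, Y) | Y = 8] = (12/13) / (3/26) = 8.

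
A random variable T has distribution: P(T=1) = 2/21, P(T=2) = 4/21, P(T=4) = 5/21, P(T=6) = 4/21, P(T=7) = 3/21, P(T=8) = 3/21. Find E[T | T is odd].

P(T is odd) = 5/21.
Σ over the event: 1·2/21 + 7·1/7 = 23/21.
E[T | T is odd] = (23/21) / (5/21) = 23/5.

23/5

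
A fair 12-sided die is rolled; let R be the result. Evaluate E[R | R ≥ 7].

19/2

Given R ≥ 7, R is equally likely to be any of {7, 8, 9, 10, 11, 12}.
E[R | R ≥ 7] = (7 + 8 + 9 + 10 + 11 + 12) / 6 = 19/2.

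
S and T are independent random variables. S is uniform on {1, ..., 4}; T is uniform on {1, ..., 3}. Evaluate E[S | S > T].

Outcomes with S > T: (2,1), (3,1), (3,2), (4,1), (4,2), (4,3), each with probability 1/12.
E[S | S > T] = (2 + 3 + 3 + 4 + 4 + 4) / 6 = 10/3.

10/3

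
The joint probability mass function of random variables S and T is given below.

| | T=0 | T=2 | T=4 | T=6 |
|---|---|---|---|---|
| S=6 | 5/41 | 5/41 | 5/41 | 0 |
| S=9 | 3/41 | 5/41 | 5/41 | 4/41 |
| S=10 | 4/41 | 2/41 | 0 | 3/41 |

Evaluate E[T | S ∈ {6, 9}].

21/8

P(S ∈ {6, 9}) = 32/41.
Σ T·P over the event = 0·(5/41) + 2·(5/41) + 4·(5/41) + 0·(3/41) + 2·(5/41) + 4·(5/41) + 6·(4/41) = 84/41.
E[T | S ∈ {6, 9}] = (84/41) / (32/41) = 21/8.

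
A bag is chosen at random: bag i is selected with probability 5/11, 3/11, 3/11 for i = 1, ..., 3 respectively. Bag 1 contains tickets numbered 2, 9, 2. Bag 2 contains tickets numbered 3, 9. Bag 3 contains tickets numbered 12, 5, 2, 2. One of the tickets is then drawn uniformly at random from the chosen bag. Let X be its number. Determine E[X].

E[X | bag 1] = (2+9+2)/3 = 13/3.
E[X | bag 2] = (3+9)/2 = 6.
E[X | bag 3] = (12+5+2+2)/4 = 21/4.
By the law of total expectation,
E[X] = (5/11)·(13/3) + (3/11)·(6) + (3/11)·(21/4) = 665/132.

665/132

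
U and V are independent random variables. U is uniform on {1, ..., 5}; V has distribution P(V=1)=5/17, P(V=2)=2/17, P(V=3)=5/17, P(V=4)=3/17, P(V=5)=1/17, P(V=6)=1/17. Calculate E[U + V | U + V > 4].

P(U + V > 4) = 61/85.
Summing (U+V)·P(x,y) over outcomes with U + V > 4 gives 411/85.
E[U + V | U + V > 4] = (411/85) / (61/85) = 411/61.

411/61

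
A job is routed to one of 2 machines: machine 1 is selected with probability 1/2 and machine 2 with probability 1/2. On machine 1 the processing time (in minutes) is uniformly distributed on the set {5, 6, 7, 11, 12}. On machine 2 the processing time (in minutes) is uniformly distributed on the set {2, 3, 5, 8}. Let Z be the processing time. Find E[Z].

E[Z | machine 1] = (5+6+7+11+12)/5 = 41/5.
E[Z | machine 2] = (2+3+5+8)/4 = 9/2.
By the law of total expectation,
E[Z] = (1/2)·(41/5) + (1/2)·(9/2) = 127/20.

127/20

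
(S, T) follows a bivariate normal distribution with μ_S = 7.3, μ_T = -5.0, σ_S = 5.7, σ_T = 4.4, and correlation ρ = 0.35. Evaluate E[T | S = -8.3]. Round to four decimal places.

-9.2147

E[T | S=x] = μ_T + ρ(σ_T/σ_S)(x − μ_S) for jointly normal variables.
E[T | S=-8.3] = -5.0 + (0.35)·(4.4/5.7)·(-8.3 − (7.3)) = -5.0 + (0.270175)·(-15.6) = -9.2147.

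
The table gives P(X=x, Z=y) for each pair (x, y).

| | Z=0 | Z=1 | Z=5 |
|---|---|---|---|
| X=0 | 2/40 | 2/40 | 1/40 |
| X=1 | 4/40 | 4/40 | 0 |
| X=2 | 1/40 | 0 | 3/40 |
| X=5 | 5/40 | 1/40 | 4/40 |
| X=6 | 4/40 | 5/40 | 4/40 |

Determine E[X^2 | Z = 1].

209/12

P(Z = 1) = 3/10.
Summing X^2·P(X=x,Z=y) over the conditioning event gives 209/40.
E[X^2 | Z = 1] = (209/40) / (3/10) = 209/12.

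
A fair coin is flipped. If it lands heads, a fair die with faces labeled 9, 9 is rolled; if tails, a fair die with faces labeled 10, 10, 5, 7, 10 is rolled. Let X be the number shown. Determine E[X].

E[X | heads] = (9+9)/2 = 9.
E[X | tails] = (10+10+5+7+10)/5 = 42/5.
E[X] = (1/2)·(9) + (1/2)·(42/5) = 87/10.

87/10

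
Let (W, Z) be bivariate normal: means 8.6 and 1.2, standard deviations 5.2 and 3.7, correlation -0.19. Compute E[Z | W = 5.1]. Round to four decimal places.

The regression of Z on W has slope ρ·σ_Z/σ_W and passes through (μ_W, μ_Z).
E[Z | W=5.1] = 1.2 + (-0.19)·(3.7/5.2)·(5.1 − (8.6)) = 1.2 + (-0.13519)·(-3.5) = 1.6732.

1.6732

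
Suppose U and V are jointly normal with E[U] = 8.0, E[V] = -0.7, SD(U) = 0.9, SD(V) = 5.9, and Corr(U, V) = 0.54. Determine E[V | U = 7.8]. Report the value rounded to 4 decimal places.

-1.4080

E[V | U=x] = μ_V + ρ(σ_V/σ_U)(x − μ_U) for jointly normal variables.
E[V | U=7.8] = -0.7 + (0.54)·(5.9/0.9)·(7.8 − (8.0)) = -0.7 + (3.54)·(-0.2) = -1.4080.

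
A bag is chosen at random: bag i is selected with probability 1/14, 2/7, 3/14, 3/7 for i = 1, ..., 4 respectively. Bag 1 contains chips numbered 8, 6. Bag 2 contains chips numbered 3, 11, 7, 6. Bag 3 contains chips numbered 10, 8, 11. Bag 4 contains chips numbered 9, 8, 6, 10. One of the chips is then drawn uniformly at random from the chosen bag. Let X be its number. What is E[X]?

225/28

E[X | bag 1] = (8+6)/2 = 7.
E[X | bag 2] = (3+11+7+6)/4 = 27/4.
E[X | bag 3] = (10+8+11)/3 = 29/3.
E[X | bag 4] = (9+8+6+10)/4 = 33/4.
E[X] = (1/14)·(7) + (2/7)·(27/4) + (3/14)·(29/3) + (3/7)·(33/4) = 225/28.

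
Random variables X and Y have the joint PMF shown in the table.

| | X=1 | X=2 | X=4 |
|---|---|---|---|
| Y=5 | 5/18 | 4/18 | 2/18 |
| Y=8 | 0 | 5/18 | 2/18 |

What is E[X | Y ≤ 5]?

P(Y ≤ 5) = 11/18.
Σ X·P over the event = 1·(5/18) + 2·(4/18) + 4·(2/18) = 7/6.
E[X | Y ≤ 5] = (7/6) / (11/18) = 21/11.

21/11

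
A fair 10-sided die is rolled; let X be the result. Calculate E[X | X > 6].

17/2

Given X > 6, X is equally likely to be any of {7, 8, 9, 10}.
E[X | X > 6] = (7 + 8 + 9 + 10) / 4 = 17/2.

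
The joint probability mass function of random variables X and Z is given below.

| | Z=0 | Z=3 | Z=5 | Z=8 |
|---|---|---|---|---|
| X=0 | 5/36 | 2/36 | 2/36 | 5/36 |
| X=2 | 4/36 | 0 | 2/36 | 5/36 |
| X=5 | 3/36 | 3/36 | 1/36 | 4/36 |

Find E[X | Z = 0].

P(Z = 0) = 1/3.
Summing X·P(X=x,Z=y) over the conditioning event gives 23/36.
E[X | Z = 0] = (23/36) / (1/3) = 23/12.

23/12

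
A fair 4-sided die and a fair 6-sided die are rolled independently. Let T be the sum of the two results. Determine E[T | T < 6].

4

P(T < 6) = 5/12.
Σ over the event: 2·1/24 + 3·1/12 + 4·1/8 + 5·1/6 = 5/3.
E[T | T < 6] = (5/3) / (5/12) = 4.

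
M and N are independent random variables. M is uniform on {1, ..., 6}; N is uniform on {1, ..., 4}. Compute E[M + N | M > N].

47/7

P(M > N) = 7/12.
Summing (M+N)·P(x,y) over outcomes with M > N gives 47/12.
E[M + N | M > N] = (47/12) / (7/12) = 47/7.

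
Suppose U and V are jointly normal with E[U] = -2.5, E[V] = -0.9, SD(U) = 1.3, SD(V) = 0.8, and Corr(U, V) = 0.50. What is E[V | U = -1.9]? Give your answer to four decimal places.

E[V | U=x] = μ_V + ρ(σ_V/σ_U)(x − μ_U) for jointly normal variables.
E[V | U=-1.9] = -0.9 + (0.50)·(0.8/1.3)·(-1.9 − (-2.5)) = -0.9 + (0.30769)·(0.6) = -0.7154.

-0.7154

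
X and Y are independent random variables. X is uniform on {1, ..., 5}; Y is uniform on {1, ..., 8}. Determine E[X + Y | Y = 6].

P(Y = 6) = 1/8.
Summing (X+Y)·P(x,y) over outcomes with Y = 6 gives 9/8.
E[X + Y | Y = 6] = (9/8) / (1/8) = 9.

9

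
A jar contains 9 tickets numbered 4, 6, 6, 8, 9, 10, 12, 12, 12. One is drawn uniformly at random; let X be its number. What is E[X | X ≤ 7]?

16/3

P(X ≤ 7) = 1/3.
Σ over the event: 4·1/9 + 6·2/9 = 16/9.
E[X | X ≤ 7] = (16/9) / (1/3) = 16/3.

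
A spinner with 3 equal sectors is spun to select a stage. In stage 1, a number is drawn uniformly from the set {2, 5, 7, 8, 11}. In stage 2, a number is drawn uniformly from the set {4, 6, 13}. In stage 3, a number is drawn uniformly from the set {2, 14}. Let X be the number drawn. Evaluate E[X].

334/45

E[X | stage 1] = (2+5+7+8+11)/5 = 33/5.
E[X | stage 2] = (4+6+13)/3 = 23/3.
E[X | stage 3] = (2+14)/2 = 8.
By the law of total expectation,
E[X] = (1/3)·(33/5) + (1/3)·(23/3) + (1/3)·(8) = 334/45.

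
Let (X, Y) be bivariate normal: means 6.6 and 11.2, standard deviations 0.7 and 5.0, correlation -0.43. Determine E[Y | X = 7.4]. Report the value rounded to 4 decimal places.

8.7429

The regression of Y on X has slope ρ·σ_Y/σ_X and passes through (μ_X, μ_Y).
E[Y | X=7.4] = 11.2 + (-0.43)·(5.0/0.7)·(7.4 − (6.6)) = 11.2 + (-3.0714)·(0.8) = 8.7429.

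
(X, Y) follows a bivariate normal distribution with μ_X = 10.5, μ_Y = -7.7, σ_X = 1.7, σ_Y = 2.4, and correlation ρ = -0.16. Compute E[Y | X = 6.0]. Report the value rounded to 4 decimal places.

For a bivariate normal, E[Y | X=x] = μ_Y + ρ·(σ_Y/σ_X)·(x − μ_X).
E[Y | X=6.0] = -7.7 + (-0.16)·(2.4/1.7)·(6.0 − (10.5)) = -7.7 + (-0.22588)·(-4.5) = -6.6835.

-6.6835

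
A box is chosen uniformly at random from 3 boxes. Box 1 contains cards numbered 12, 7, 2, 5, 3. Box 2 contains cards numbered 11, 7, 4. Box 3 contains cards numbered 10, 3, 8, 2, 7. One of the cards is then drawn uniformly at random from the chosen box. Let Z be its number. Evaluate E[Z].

287/45

E[Z | box 1] = (12+7+2+5+3)/5 = 29/5.
E[Z | box 2] = (11+7+4)/3 = 22/3.
E[Z | box 3] = (10+3+8+2+7)/5 = 6.
By the law of total expectation,
E[Z] = (1/3)·(29/5) + (1/3)·(22/3) + (1/3)·(6) = 287/45.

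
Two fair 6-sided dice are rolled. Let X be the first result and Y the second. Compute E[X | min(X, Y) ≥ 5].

11/2

Outcomes with min(X, Y) ≥ 5: (5,5), (5,6), (6,5), (6,6), each with probability 1/36.
E[X | min(X, Y) ≥ 5] = (5 + 5 + 6 + 6) / 4 = 11/2.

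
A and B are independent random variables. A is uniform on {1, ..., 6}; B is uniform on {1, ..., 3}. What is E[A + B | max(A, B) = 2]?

10/3

Outcomes with max(A, B) = 2: (1,2), (2,1), (2,2), each with probability 1/18.
E[A + B | max(A, B) = 2] = (3 + 3 + 4) / 3 = 10/3.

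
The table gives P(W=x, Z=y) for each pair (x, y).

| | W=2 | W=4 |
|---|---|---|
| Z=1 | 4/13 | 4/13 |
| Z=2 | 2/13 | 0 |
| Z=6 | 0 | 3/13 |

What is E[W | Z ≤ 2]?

P(Z ≤ 2) = 10/13.
Σ W·P over the event = 2·(4/13) + 2·(2/13) + 4·(4/13) = 28/13.
E[W | Z ≤ 2] = (28/13) / (10/13) = 14/5.

14/5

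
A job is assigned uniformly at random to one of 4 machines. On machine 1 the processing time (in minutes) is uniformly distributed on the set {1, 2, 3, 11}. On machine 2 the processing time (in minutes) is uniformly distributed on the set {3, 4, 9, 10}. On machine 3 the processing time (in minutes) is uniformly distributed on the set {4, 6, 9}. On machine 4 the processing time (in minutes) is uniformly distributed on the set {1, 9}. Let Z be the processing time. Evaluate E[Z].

E[Z | machine 1] = (1+2+3+11)/4 = 17/4.
E[Z | machine 2] = (3+4+9+10)/4 = 13/2.
E[Z | machine 3] = (4+6+9)/3 = 19/3.
E[Z | machine 4] = (1+9)/2 = 5.
By the law of total expectation,
E[Z] = (1/4)·(17/4) + (1/4)·(13/2) + (1/4)·(19/3) + (1/4)·(5) = 265/48.

265/48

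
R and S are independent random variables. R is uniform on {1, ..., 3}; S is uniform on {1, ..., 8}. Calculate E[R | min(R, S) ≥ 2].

5/2

P(min(R, S) ≥ 2) = 7/12.
Summing R·P(x,y) over outcomes with min(R, S) ≥ 2 gives 35/24.
E[R | min(R, S) ≥ 2] = (35/24) / (7/12) = 5/2.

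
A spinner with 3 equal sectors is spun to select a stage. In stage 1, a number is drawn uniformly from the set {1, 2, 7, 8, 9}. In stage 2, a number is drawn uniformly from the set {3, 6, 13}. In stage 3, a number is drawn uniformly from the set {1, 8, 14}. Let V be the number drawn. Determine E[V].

E[V | stage 1] = (1+2+7+8+9)/5 = 27/5.
E[V | stage 2] = (3+6+13)/3 = 22/3.
E[V | stage 3] = (1+8+14)/3 = 23/3.
E[V] = (1/3)·(27/5) + (1/3)·(22/3) + (1/3)·(23/3) = 34/5.

34/5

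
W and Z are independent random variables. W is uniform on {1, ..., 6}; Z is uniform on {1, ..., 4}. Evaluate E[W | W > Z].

32/7

P(W > Z) = 7/12.
Summing W·P(x,y) over outcomes with W > Z gives 8/3.
E[W | W > Z] = (8/3) / (7/12) = 32/7.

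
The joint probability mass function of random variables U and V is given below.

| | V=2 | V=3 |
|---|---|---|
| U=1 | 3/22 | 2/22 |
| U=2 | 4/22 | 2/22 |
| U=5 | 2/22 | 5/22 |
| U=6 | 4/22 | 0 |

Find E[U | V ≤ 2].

P(V ≤ 2) = 13/22.
Σ U·P over the event = 1·(3/22) + 2·(4/22) + 5·(2/22) + 6·(4/22) = 45/22.
E[U | V ≤ 2] = (45/22) / (13/22) = 45/13.

45/13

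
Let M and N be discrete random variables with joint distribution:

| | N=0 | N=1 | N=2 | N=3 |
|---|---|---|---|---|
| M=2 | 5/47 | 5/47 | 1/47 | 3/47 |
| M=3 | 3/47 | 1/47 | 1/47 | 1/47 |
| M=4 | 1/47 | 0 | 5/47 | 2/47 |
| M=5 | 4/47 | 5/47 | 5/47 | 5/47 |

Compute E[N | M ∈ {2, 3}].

11/10

P(M ∈ {2, 3}) = 20/47.
Σ N·P over the event = 0·(5/47) + 1·(5/47) + 2·(1/47) + 3·(3/47) + 0·(3/47) + 1·(1/47) + 2·(1/47) + 3·(1/47) = 22/47.
E[N | M ∈ {2, 3}] = (22/47) / (20/47) = 11/10.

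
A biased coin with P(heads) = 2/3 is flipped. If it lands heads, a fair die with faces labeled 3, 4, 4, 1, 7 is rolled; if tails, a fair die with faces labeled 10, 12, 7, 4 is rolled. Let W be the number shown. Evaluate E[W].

E[W | heads] = (3+4+4+1+7)/5 = 19/5.
E[W | tails] = (10+12+7+4)/4 = 33/4.
E[W] = (2/3)·(19/5) + (1/3)·(33/4) = 317/60.

317/60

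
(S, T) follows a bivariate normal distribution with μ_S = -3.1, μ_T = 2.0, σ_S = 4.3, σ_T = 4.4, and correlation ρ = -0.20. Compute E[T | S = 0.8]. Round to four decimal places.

1.2019

For a bivariate normal, E[T | S=x] = μ_T + ρ·(σ_T/σ_S)·(x − μ_S).
E[T | S=0.8] = 2.0 + (-0.20)·(4.4/4.3)·(0.8 − (-3.1)) = 2.0 + (-0.20465)·(3.9) = 1.2019.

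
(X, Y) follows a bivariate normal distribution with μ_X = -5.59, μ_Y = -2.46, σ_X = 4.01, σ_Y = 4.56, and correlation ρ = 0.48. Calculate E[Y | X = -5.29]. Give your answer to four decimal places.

For a bivariate normal, E[Y | X=x] = μ_Y + ρ·(σ_Y/σ_X)·(x − μ_X).
E[Y | X=-5.29] = -2.46 + (0.48)·(4.56/4.01)·(-5.29 − (-5.59)) = -2.46 + (0.54584)·(0.3) = -2.2962.

-2.2962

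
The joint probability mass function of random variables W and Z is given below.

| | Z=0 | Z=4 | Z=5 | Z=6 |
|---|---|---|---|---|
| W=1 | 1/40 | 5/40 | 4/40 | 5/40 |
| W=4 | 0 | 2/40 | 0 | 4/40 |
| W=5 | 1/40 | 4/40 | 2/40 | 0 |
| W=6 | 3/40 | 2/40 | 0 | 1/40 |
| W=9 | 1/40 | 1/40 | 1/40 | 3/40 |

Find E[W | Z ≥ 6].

P(Z ≥ 6) = 13/40.
Summing W·P(W=x,Z=y) over the conditioning event gives 27/20.
E[W | Z ≥ 6] = (27/20) / (13/40) = 54/13.

54/13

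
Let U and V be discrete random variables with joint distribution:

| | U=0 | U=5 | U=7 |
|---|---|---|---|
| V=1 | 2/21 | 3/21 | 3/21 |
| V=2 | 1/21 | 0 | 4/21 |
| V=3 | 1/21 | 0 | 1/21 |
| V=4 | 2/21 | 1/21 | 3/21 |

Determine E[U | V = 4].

13/3

P(V = 4) = 2/7.
Σ U·P over the event = 0·(2/21) + 5·(1/21) + 7·(3/21) = 26/21.
E[U | V = 4] = (26/21) / (2/7) = 13/3.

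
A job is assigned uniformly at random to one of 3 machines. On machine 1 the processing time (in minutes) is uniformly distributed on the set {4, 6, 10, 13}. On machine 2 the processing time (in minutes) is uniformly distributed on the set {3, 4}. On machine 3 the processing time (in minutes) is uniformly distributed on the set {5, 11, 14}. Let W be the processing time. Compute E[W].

E[W | machine 1] = (4+6+10+13)/4 = 33/4.
E[W | machine 2] = (3+4)/2 = 7/2.
E[W | machine 3] = (5+11+14)/3 = 10.
By the law of total expectation,
E[W] = (1/3)·(33/4) + (1/3)·(7/2) + (1/3)·(10) = 29/4.

29/4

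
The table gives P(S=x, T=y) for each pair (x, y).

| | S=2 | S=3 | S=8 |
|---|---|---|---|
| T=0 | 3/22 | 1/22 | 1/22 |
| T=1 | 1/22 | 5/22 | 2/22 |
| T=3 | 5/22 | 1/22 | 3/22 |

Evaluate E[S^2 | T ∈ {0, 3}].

153/7

P(T ∈ {0, 3}) = 7/11.
Σ S^2·P over the event = 4·(3/22) + 4·(5/22) + 9·(1/22) + 9·(1/22) + 64·(1/22) + 64·(3/22) = 153/11.
E[S^2 | T ∈ {0, 3}] = (153/11) / (7/11) = 153/7.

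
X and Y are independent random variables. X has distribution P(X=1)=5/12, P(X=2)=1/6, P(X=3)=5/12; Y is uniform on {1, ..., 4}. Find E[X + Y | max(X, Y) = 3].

P(max(X, Y) = 3) = 11/24.
Summing (X+Y)·P(x,y) over outcomes with max(X, Y) = 3 gives 35/16.
E[X + Y | max(X, Y) = 3] = (35/16) / (11/24) = 105/22.

105/22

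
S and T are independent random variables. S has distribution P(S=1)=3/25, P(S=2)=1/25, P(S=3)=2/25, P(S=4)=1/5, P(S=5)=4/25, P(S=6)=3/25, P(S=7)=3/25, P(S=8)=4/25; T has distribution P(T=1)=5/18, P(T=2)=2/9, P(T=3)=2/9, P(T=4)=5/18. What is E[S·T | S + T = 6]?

P(S + T = 6) = 53/450.
Summing ST·P(x,y) over outcomes with S + T = 6 gives 62/75.
E[S·T | S + T = 6] = (62/75) / (53/450) = 372/53.

372/53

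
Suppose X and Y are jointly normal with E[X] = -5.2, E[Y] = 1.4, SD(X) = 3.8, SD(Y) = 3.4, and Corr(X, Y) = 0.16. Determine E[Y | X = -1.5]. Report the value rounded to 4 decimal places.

1.9297

The regression of Y on X has slope ρ·σ_Y/σ_X and passes through (μ_X, μ_Y).
E[Y | X=-1.5] = 1.4 + (0.16)·(3.4/3.8)·(-1.5 − (-5.2)) = 1.4 + (0.14316)·(3.7) = 1.9297.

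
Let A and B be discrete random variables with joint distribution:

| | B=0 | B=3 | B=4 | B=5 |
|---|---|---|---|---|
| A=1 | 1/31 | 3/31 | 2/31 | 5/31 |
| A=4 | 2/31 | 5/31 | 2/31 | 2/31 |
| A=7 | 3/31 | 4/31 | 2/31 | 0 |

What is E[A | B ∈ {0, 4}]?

P(B ∈ {0, 4}) = 12/31.
Summing A·P(A=x,B=y) over the conditioning event gives 54/31.
E[A | B ∈ {0, 4}] = (54/31) / (12/31) = 9/2.

9/2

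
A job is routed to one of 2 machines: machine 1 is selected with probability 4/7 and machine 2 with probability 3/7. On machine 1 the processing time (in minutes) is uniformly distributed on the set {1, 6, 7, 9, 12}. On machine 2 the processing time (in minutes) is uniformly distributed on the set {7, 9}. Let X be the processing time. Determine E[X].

52/7

E[X | machine 1] = (1+6+7+9+12)/5 = 7.
E[X | machine 2] = (7+9)/2 = 8.
E[X] = (4/7)·(7) + (3/7)·(8) = 52/7.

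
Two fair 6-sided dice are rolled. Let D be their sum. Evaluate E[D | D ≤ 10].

218/33

P(D ≤ 10) = 11/12.
E[D | D ≤ 10] = (109/18) / (11/12) = 218/33.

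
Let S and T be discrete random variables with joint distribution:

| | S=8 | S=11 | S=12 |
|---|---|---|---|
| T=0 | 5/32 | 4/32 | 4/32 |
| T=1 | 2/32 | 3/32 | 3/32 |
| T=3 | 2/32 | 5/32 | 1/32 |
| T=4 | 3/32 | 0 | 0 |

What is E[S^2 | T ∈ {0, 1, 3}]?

3180/29

P(T ∈ {0, 1, 3}) = 29/32.
Summing S^2·P(S=x,T=y) over the conditioning event gives 795/8.
E[S^2 | T ∈ {0, 1, 3}] = (795/8) / (29/32) = 3180/29.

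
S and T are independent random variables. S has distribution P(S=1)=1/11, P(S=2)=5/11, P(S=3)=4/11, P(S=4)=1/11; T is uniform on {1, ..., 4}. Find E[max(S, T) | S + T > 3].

P(S + T > 3) = 37/44.
Summing max(S,T)·P(x,y) over outcomes with S + T > 3 gives 30/11.
E[max(S, T) | S + T > 3] = (30/11) / (37/44) = 120/37.

120/37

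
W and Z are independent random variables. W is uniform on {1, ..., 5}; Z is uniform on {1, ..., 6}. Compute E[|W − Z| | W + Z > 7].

Outcomes with W + Z > 7: (2,6), (3,5), (3,6), (4,4), (4,5), (4,6), (5,3), (5,4), (5,5), (5,6), each with probability 1/30.
E[|W − Z| | W + Z > 7] = (4 + 2 + 3 + 0 + 1 + 2 + 2 + 1 + 0 + 1) / 10 = 8/5.

8/5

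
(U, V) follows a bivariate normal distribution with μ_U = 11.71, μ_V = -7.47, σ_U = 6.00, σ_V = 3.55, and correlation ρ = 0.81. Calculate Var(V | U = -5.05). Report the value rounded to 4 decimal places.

The conditional variance in a bivariate normal is σ_V²(1 − ρ²), independent of x.
Var(V | U=-5.05) = (3.55)²·(1 − (0.81)²) = 12.6025·0.3439 = 4.3340.

4.3340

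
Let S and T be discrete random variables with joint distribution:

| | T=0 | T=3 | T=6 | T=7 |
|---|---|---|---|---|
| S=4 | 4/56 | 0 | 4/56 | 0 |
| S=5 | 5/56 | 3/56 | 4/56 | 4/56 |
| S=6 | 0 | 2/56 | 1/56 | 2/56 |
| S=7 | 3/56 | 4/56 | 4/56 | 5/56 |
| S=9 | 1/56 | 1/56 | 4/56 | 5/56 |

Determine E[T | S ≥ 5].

P(S ≥ 5) = 6/7.
Summing T·P(S=x,T=y) over the conditioning event gives 55/14.
E[T | S ≥ 5] = (55/14) / (6/7) = 55/12.

55/12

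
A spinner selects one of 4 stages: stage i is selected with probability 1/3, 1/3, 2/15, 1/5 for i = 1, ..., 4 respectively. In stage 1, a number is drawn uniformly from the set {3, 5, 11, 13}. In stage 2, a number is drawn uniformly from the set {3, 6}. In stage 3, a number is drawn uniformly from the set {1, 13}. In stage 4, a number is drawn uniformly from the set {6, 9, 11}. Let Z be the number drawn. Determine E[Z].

41/6

E[Z | stage 1] = (3+5+11+13)/4 = 8.
E[Z | stage 2] = (3+6)/2 = 9/2.
E[Z | stage 3] = (1+13)/2 = 7.
E[Z | stage 4] = (6+9+11)/3 = 26/3.
By the law of total expectation,
E[Z] = (1/3)·(8) + (1/3)·(9/2) + (2/15)·(7) + (1/5)·(26/3) = 41/6.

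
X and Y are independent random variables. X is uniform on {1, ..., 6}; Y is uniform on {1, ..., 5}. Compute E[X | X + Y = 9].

5

Outcomes with X + Y = 9: (4,5), (5,4), (6,3), each with probability 1/30.
E[X | X + Y = 9] = (4 + 5 + 6) / 3 = 5.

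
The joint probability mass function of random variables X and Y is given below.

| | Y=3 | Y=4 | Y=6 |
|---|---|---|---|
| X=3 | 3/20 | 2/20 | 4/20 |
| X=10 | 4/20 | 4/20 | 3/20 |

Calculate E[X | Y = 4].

23/3

P(Y = 4) = 3/10.
Σ X·P over the event = 3·(2/20) + 10·(4/20) = 23/10.
E[X | Y = 4] = (23/10) / (3/10) = 23/3.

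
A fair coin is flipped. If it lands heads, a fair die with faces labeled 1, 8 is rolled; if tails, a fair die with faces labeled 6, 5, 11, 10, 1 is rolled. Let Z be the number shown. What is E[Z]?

E[Z | heads] = (1+8)/2 = 9/2.
E[Z | tails] = (6+5+11+10+1)/5 = 33/5.
By the law of total expectation,
E[Z] = (1/2)·(9/2) + (1/2)·(33/5) = 111/20.

111/20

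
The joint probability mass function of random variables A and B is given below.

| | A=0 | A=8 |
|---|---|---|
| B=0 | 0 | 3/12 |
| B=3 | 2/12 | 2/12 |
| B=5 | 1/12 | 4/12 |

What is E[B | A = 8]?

26/9

P(A = 8) = 3/4.
Σ B·P over the event = 0·(3/12) + 3·(2/12) + 5·(4/12) = 13/6.
E[B | A = 8] = (13/6) / (3/4) = 26/9.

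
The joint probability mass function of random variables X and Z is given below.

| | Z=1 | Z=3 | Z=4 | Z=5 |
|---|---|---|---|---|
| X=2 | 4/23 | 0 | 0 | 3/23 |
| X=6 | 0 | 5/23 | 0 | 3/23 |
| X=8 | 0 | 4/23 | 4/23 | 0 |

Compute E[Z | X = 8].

7/2

P(X = 8) = 8/23.
Σ Z·P over the event = 3·(4/23) + 4·(4/23) = 28/23.
E[Z | X = 8] = (28/23) / (8/23) = 7/2.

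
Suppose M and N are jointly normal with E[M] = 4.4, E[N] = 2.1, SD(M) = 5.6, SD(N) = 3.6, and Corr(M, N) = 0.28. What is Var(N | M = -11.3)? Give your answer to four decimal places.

11.9439

The conditional variance in a bivariate normal is σ_N²(1 − ρ²), independent of x.
Var(N | M=-11.3) = (3.6)²·(1 − (0.28)²) = 12.96·0.9216 = 11.9439.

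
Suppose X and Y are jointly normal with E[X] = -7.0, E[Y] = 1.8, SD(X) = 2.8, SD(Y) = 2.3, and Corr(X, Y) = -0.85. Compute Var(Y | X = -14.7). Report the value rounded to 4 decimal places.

For a bivariate normal, Var(Y | X=x) = σ_Y²(1 − ρ²).
Var(Y | X=-14.7) = (2.3)²·(1 − (-0.85)²) = 5.29·0.2775 = 1.4680.

1.4680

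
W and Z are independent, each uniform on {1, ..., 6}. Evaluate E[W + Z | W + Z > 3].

244/33

P(W + Z > 3) = 11/12.
Summing (W+Z)·P(x,y) over outcomes with W + Z > 3 gives 61/9.
E[W + Z | W + Z > 3] = (61/9) / (11/12) = 244/33.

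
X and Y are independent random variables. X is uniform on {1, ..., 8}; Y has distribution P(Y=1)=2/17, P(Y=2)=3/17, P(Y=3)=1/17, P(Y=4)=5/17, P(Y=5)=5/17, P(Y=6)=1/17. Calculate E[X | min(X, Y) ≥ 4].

P(min(X, Y) ≥ 4) = 55/136.
Summing X·P(x,y) over outcomes with min(X, Y) ≥ 4 gives 165/68.
E[X | min(X, Y) ≥ 4] = (165/68) / (55/136) = 6.

6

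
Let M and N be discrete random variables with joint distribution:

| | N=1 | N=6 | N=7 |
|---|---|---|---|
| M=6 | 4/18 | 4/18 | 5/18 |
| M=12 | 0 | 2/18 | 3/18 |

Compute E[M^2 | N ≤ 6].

P(N ≤ 6) = 5/9.
Summing M^2·P(M=x,N=y) over the conditioning event gives 32.
E[M^2 | N ≤ 6] = (32) / (5/9) = 288/5.

288/5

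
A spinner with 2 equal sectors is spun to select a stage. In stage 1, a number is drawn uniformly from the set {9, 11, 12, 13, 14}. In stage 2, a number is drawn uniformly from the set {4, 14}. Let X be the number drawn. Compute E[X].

E[X | stage 1] = (9+11+12+13+14)/5 = 59/5.
E[X | stage 2] = (4+14)/2 = 9.
By the law of total expectation,
E[X] = (1/2)·(59/5) + (1/2)·(9) = 52/5.

52/5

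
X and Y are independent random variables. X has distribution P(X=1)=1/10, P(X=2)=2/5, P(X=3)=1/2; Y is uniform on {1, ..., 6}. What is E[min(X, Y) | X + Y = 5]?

19/10

P(X + Y = 5) = 1/6.
Summing min(X,Y)·P(x,y) over outcomes with X + Y = 5 gives 19/60.
E[min(X, Y) | X + Y = 5] = (19/60) / (1/6) = 19/10.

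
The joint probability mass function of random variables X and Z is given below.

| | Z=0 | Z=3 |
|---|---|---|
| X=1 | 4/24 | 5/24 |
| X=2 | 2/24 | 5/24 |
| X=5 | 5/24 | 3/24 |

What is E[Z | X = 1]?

5/3

P(X = 1) = 3/8.
Σ Z·P over the event = 0·(4/24) + 3·(5/24) = 5/8.
E[Z | X = 1] = (5/8) / (3/8) = 5/3.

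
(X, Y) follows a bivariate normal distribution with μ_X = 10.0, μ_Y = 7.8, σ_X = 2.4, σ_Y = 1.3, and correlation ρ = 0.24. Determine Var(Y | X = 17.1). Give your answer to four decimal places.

For a bivariate normal, Var(Y | X=x) = σ_Y²(1 − ρ²).
Var(Y | X=17.1) = (1.3)²·(1 − (0.24)²) = 1.69·0.9424 = 1.5927.

1.5927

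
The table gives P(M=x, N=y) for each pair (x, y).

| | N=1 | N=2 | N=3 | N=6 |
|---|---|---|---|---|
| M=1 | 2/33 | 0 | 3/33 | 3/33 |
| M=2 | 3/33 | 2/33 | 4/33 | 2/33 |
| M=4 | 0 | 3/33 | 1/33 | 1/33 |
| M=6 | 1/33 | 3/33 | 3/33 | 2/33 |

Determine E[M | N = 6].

P(N = 6) = 8/33.
Summing M·P(M=x,N=y) over the conditioning event gives 23/33.
E[M | N = 6] = (23/33) / (8/33) = 23/8.

23/8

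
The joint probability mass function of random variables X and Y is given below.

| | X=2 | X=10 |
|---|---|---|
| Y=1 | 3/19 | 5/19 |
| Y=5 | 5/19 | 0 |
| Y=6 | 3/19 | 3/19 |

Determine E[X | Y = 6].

P(Y = 6) = 6/19.
Σ X·P over the event = 2·(3/19) + 10·(3/19) = 36/19.
E[X | Y = 6] = (36/19) / (6/19) = 6.

6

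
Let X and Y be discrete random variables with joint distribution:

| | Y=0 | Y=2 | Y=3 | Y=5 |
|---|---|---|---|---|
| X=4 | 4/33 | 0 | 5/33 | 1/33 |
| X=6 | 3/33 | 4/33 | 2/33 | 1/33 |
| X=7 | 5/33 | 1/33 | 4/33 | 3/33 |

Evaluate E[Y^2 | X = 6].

P(X = 6) = 10/33.
Summing Y^2·P(X=x,Y=y) over the conditioning event gives 59/33.
E[Y^2 | X = 6] = (59/33) / (10/33) = 59/10.

59/10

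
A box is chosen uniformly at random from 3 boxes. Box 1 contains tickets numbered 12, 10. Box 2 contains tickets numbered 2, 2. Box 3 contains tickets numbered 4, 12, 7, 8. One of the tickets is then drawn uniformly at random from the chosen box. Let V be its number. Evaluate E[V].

E[V | box 1] = (12+10)/2 = 11.
E[V | box 2] = (2+2)/2 = 2.
E[V | box 3] = (4+12+7+8)/4 = 31/4.
By the law of total expectation,
E[V] = (1/3)·(11) + (1/3)·(2) + (1/3)·(31/4) = 83/12.

83/12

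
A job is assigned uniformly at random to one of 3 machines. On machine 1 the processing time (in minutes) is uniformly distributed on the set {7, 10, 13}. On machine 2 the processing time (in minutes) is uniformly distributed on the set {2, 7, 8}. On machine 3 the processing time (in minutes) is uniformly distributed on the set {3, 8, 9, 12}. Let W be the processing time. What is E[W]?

E[W | machine 1] = (7+10+13)/3 = 10.
E[W | machine 2] = (2+7+8)/3 = 17/3.
E[W | machine 3] = (3+8+9+12)/4 = 8.
By the law of total expectation,
E[W] = (1/3)·(10) + (1/3)·(17/3) + (1/3)·(8) = 71/9.

71/9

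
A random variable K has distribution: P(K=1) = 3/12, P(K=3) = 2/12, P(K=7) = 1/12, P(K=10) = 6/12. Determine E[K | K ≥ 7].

67/7

P(K ≥ 7) = 7/12.
Σ over the event: 7·1/12 + 10·1/2 = 67/12.
E[K | K ≥ 7] = (67/12) / (7/12) = 67/7.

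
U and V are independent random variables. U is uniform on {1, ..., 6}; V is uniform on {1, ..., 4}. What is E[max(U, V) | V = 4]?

Outcomes with V = 4: (1,4), (2,4), (3,4), (4,4), (5,4), (6,4), each with probability 1/24.
E[max(U, V) | V = 4] = (4 + 4 + 4 + 4 + 5 + 6) / 6 = 9/2.

9/2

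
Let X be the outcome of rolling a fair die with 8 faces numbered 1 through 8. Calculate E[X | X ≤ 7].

Given X ≤ 7, X is equally likely to be any of {1, 2, 3, 4, 5, 6, 7}.
E[X | X ≤ 7] = (1 + 2 + 3 + 4 + 5 + 6 + 7) / 7 = 4.

4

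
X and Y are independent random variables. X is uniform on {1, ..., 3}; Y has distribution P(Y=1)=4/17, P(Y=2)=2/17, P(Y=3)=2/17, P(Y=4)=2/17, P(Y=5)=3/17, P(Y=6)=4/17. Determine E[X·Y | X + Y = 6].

7

P(X + Y = 6) = 7/51.
Summing XY·P(x,y) over outcomes with X + Y = 6 gives 49/51.
E[X·Y | X + Y = 6] = (49/51) / (7/51) = 7.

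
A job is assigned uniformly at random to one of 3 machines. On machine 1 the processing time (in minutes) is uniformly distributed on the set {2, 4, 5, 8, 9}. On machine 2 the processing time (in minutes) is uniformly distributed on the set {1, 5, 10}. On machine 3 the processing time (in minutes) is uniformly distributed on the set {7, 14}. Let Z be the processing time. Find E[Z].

E[Z | machine 1] = (2+4+5+8+9)/5 = 28/5.
E[Z | machine 2] = (1+5+10)/3 = 16/3.
E[Z | machine 3] = (7+14)/2 = 21/2.
By the law of total expectation,
E[Z] = (1/3)·(28/5) + (1/3)·(16/3) + (1/3)·(21/2) = 643/90.

643/90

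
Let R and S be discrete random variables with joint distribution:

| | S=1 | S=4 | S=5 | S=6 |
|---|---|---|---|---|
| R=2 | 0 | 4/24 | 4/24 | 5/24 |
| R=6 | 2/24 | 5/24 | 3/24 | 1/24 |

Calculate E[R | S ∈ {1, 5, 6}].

18/5

P(S ∈ {1, 5, 6}) = 5/8.
Σ R·P over the event = 2·(4/24) + 2·(5/24) + 6·(2/24) + 6·(3/24) + 6·(1/24) = 9/4.
E[R | S ∈ {1, 5, 6}] = (9/4) / (5/8) = 18/5.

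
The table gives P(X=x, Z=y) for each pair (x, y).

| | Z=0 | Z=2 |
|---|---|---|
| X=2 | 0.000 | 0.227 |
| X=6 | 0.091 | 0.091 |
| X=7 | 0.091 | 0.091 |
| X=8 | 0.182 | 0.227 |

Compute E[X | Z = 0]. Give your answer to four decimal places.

7.2500

P(Z = 0) = 0.364.
Σ X·P over the event = 6·(0.091) + 7·(0.091) + 8·(0.182) = 2.639.
E[X | Z = 0] = (2.639) / (0.364) = 7.2500.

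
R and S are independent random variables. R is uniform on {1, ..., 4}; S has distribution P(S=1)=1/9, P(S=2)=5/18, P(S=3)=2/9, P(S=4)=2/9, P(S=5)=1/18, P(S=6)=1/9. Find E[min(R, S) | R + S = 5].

P(R + S = 5) = 5/24.
Summing min(R,S)·P(x,y) over outcomes with R + S = 5 gives 1/3.
E[min(R, S) | R + S = 5] = (1/3) / (5/24) = 8/5.

8/5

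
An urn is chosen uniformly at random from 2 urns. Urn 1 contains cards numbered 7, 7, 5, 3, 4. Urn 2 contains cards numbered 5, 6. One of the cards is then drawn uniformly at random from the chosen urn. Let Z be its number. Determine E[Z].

E[Z | urn 1] = (7+7+5+3+4)/5 = 26/5.
E[Z | urn 2] = (5+6)/2 = 11/2.
E[Z] = (1/2)·(26/5) + (1/2)·(11/2) = 107/20.

107/20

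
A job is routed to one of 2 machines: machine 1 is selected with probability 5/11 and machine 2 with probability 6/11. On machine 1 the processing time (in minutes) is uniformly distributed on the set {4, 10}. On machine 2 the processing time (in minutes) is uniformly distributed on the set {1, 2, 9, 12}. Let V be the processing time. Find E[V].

71/11

E[V | machine 1] = (4+10)/2 = 7.
E[V | machine 2] = (1+2+9+12)/4 = 6.
By the law of total expectation,
E[V] = (5/11)·(7) + (6/11)·(6) = 71/11.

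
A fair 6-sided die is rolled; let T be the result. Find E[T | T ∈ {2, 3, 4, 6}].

15/4

P(T ∈ {2, 3, 4, 6}) = 2/3.
Σ over the event: 2·1/6 + 3·1/6 + 4·1/6 + 6·1/6 = 5/2.
E[T | T ∈ {2, 3, 4, 6}] = (5/2) / (2/3) = 15/4.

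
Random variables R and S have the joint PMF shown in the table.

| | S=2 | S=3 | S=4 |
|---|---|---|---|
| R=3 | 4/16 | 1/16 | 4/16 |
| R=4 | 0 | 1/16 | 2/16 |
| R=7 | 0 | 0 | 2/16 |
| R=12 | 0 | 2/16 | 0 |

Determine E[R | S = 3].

P(S = 3) = 1/4.
Σ R·P over the event = 3·(1/16) + 4·(1/16) + 12·(2/16) = 31/16.
E[R | S = 3] = (31/16) / (1/4) = 31/4.

31/4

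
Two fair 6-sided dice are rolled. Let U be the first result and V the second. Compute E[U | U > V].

P(U > V) = 5/12.
Summing U·P(x,y) over outcomes with U > V gives 35/18.
E[U | U > V] = (35/18) / (5/12) = 14/3.

14/3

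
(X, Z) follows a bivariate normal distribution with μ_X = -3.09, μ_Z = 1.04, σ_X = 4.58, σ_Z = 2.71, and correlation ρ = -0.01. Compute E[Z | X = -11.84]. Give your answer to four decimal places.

The regression of Z on X has slope ρ·σ_Z/σ_X and passes through (μ_X, μ_Z).
E[Z | X=-11.84] = 1.04 + (-0.01)·(2.71/4.58)·(-11.84 − (-3.09)) = 1.04 + (-0.005917)·(-8.75) = 1.0918.

1.0918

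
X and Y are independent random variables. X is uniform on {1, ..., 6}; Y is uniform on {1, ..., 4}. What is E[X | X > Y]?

32/7

P(X > Y) = 7/12.
Summing X·P(x,y) over outcomes with X > Y gives 8/3.
E[X | X > Y] = (8/3) / (7/12) = 32/7.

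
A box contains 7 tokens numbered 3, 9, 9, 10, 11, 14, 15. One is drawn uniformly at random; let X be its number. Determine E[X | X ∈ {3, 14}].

17/2

P(X ∈ {3, 14}) = 2/7.
Σ over the event: 3·1/7 + 14·1/7 = 17/7.
E[X | X ∈ {3, 14}] = (17/7) / (2/7) = 17/2.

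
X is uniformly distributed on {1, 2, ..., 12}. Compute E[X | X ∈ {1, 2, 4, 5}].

P(X ∈ {1, 2, 4, 5}) = 1/3.
Σ over the event: 1·1/12 + 2·1/12 + 4·1/12 + 5·1/12 = 1.
E[X | X ∈ {1, 2, 4, 5}] = (1) / (1/3) = 3.

3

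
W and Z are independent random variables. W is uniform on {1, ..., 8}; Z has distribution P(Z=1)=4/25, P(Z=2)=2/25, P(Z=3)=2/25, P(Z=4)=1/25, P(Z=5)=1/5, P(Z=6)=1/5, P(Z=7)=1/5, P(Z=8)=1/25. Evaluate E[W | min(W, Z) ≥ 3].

11/2

P(min(W, Z) ≥ 3) = 57/100.
Summing W·P(x,y) over outcomes with min(W, Z) ≥ 3 gives 627/200.
E[W | min(W, Z) ≥ 3] = (627/200) / (57/100) = 11/2.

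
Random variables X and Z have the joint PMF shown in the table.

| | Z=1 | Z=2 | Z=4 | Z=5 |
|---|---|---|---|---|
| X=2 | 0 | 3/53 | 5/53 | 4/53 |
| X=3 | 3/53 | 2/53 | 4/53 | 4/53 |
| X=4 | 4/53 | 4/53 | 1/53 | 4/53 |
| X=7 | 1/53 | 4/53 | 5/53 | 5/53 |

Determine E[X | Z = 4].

61/15

P(Z = 4) = 15/53.
Summing X·P(X=x,Z=y) over the conditioning event gives 61/53.
E[X | Z = 4] = (61/53) / (15/53) = 61/15.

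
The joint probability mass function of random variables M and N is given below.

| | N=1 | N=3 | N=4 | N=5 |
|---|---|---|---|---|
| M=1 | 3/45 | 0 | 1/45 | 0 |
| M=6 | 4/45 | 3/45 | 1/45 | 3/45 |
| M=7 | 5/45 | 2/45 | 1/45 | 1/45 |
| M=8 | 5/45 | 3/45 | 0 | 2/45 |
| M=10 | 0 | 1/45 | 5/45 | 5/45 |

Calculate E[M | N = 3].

P(N = 3) = 1/5.
Summing M·P(M=x,N=y) over the conditioning event gives 22/15.
E[M | N = 3] = (22/15) / (1/5) = 22/3.

22/3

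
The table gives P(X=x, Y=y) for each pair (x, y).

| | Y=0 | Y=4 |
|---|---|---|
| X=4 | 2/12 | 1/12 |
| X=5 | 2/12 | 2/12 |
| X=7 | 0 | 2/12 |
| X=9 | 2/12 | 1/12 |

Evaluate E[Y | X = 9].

4/3

P(X = 9) = 1/4.
Σ Y·P over the event = 0·(2/12) + 4·(1/12) = 1/3.
E[Y | X = 9] = (1/3) / (1/4) = 4/3.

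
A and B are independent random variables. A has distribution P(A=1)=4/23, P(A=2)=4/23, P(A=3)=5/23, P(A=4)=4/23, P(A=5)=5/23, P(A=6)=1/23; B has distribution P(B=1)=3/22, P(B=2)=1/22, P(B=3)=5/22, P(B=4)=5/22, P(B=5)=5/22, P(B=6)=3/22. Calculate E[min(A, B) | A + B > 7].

P(A + B > 7) = 213/506.
Summing min(A,B)·P(x,y) over outcomes with A + B > 7 gives 807/506.
E[min(A, B) | A + B > 7] = (807/506) / (213/506) = 269/71.

269/71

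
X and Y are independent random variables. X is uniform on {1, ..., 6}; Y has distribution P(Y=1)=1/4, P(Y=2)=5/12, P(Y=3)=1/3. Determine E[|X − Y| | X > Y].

P(X > Y) = 47/72.
Summing |X−Y|·P(x,y) over outcomes with X > Y gives 119/72.
E[|X − Y| | X > Y] = (119/72) / (47/72) = 119/47.

119/47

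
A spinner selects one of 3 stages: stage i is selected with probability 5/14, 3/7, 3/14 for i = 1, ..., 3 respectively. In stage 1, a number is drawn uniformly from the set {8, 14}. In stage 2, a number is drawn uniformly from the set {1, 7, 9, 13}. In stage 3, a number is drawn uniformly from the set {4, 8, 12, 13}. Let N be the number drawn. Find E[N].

E[N | stage 1] = (8+14)/2 = 11.
E[N | stage 2] = (1+7+9+13)/4 = 15/2.
E[N | stage 3] = (4+8+12+13)/4 = 37/4.
E[N] = (5/14)·(11) + (3/7)·(15/2) + (3/14)·(37/4) = 73/8.

73/8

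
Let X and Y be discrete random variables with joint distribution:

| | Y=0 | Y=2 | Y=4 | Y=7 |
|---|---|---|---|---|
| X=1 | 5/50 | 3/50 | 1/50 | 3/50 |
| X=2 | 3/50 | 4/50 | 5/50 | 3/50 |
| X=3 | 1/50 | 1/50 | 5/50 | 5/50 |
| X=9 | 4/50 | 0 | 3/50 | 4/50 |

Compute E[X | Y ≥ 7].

P(Y ≥ 7) = 3/10.
Σ X·P over the event = 1·(3/50) + 2·(3/50) + 3·(5/50) + 9·(4/50) = 6/5.
E[X | Y ≥ 7] = (6/5) / (3/10) = 4.

4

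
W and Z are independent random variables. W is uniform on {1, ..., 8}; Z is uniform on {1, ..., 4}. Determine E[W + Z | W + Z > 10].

34/3

Outcomes with W + Z > 10: (7,4), (8,3), (8,4), each with probability 1/32.
E[W + Z | W + Z > 10] = (11 + 11 + 12) / 3 = 34/3.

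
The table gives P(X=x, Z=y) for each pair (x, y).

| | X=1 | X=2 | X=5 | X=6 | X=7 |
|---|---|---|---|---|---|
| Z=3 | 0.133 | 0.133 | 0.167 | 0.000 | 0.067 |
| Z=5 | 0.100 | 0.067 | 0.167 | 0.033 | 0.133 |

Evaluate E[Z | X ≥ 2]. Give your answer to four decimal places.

P(X ≥ 2) = 0.767.
Σ Z·P over the event = 3·(0.133) + 5·(0.067) + 3·(0.167) + 5·(0.167) + 5·(0.033) + 3·(0.067) + 5·(0.133) = 3.101.
E[Z | X ≥ 2] = (3.101) / (0.767) = 4.0430.

4.0430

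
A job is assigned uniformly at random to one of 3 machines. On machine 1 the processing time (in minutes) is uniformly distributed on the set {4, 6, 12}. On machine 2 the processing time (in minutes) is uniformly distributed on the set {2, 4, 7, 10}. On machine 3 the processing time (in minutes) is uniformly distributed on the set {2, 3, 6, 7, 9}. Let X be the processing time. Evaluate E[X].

1109/180

E[X | machine 1] = (4+6+12)/3 = 22/3.
E[X | machine 2] = (2+4+7+10)/4 = 23/4.
E[X | machine 3] = (2+3+6+7+9)/5 = 27/5.
E[X] = (1/3)·(22/3) + (1/3)·(23/4) + (1/3)·(27/5) = 1109/180.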